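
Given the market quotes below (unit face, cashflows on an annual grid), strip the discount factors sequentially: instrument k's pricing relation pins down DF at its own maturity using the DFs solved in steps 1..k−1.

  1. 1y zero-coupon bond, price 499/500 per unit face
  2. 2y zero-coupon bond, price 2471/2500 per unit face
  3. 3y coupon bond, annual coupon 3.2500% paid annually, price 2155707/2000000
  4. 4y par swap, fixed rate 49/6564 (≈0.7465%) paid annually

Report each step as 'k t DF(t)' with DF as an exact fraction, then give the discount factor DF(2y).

step 1 [1y] zero: DF = P = 499/500 ≈ 0.998000
step 2 [2y] zero: DF = P = 2471/2500 ≈ 0.988400
step 3 [3y] bond c/1=13/400: DF=(2155707/2000000 − 13/400·(0.998000+0.988400))/(1+13/400) = 4907/5000 ≈ 0.981400
step 4 [4y] swap r/1=49/6564: DF=(1 − 49/6564·(0.998000+0.988400+0.981400))/(1+49/6564) = 4853/5000 ≈ 0.970600

1 1 499/500
2 2 2471/2500
3 3 4907/5000
4 4 4853/5000
DF(2y) = 2471/2500 ≈ 0.988400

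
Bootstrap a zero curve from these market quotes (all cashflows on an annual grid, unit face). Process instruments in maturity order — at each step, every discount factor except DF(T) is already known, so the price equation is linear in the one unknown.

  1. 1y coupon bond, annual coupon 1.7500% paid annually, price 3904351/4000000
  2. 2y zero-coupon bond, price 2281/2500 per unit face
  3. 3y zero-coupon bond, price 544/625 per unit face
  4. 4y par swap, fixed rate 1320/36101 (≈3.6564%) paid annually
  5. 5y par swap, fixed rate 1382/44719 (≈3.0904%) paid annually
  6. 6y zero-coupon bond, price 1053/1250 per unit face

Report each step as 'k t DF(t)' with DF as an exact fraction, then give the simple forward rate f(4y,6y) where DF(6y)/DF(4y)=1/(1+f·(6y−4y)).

1 1 9593/10000
2 2 2281/2500
3 3 544/625
4 4 217/250
5 5 4309/5000
6 6 1053/1250
f(4y,6y) = ((217/250)/(1053/1250) − 1)/(2) = 16/1053 ≈ 1.5195%

step 1 [1y] bond c/1=7/400: DF=(3904351/4000000 − 7/400·(0))/(1+7/400) = 9593/10000 ≈ 0.959300
step 2 [2y] zero: DF = P = 2281/2500 ≈ 0.912400
step 3 [3y] zero: DF = P = 544/625 ≈ 0.870400
step 4 [4y] swap r/1=1320/36101: DF=(1 − 1320/36101·(0.959300+0.912400+0.870400))/(1+1320/36101) = 217/250 ≈ 0.868000
step 5 [5y] swap r/1=1382/44719: DF=(1 − 1382/44719·(0.959300+0.912400+0.870400+0.868000))/(1+1382/44719) = 4309/5000 ≈ 0.861800
step 6 [6y] zero: DF = P = 1053/1250 ≈ 0.842400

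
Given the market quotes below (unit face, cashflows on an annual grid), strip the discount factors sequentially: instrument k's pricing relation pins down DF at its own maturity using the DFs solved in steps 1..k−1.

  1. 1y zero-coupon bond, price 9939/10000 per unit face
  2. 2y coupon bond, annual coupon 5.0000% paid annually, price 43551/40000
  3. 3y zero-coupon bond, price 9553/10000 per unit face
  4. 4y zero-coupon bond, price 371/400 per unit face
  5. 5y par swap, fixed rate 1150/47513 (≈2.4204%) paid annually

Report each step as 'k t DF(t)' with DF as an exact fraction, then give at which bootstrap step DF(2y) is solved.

1 1 9939/10000
2 2 1237/1250
3 3 9553/10000
4 4 371/400
5 5 177/200
DF(2y) is solved at step 2

step 1 [1y] zero: DF = P = 9939/10000 ≈ 0.993900
step 2 [2y] bond c/1=1/20: DF=(43551/40000 − 1/20·(0.993900))/(1+1/20) = 1237/1250 ≈ 0.989600
step 3 [3y] zero: DF = P = 9553/10000 ≈ 0.955300
step 4 [4y] zero: DF = P = 371/400 ≈ 0.927500
step 5 [5y] swap r/1=1150/47513: DF=(1 − 1150/47513·(0.993900+0.989600+0.955300+0.927500))/(1+1150/47513) = 177/200 ≈ 0.885000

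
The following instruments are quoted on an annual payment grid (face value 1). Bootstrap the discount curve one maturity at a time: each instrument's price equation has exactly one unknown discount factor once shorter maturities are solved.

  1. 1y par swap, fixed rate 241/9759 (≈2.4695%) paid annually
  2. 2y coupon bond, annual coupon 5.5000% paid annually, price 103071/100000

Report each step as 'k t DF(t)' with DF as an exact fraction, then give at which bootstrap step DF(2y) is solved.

step 1 [1y] swap r/1=241/9759: DF=(1 − 241/9759·(0))/(1+241/9759) = 9759/10000 ≈ 0.975900
step 2 [2y] bond c/1=11/200: DF=(103071/100000 − 11/200·(0.975900))/(1+11/200) = 9261/10000 ≈ 0.926100

1 1 9759/10000
2 2 9261/10000
DF(2y) is solved at step 2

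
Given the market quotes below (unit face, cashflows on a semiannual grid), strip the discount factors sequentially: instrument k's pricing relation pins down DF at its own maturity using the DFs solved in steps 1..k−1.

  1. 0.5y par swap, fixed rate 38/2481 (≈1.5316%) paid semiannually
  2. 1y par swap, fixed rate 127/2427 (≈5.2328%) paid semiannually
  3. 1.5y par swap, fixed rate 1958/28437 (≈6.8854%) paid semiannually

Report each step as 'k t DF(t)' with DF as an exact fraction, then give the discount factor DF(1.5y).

step 1 [0.5y] swap r/2=19/2481: DF=(1 − 19/2481·(0))/(1+19/2481) = 2481/2500 ≈ 0.992400
step 2 [1y] swap r/2=127/4854: DF=(1 − 127/4854·(0.992400))/(1+127/4854) = 2373/2500 ≈ 0.949200
step 3 [1.5y] swap r/2=979/28437: DF=(1 − 979/28437·(0.992400+0.949200))/(1+979/28437) = 9021/10000 ≈ 0.902100

1 1/2 2481/2500
2 1 2373/2500
3 3/2 9021/10000
DF(1.5y) = 9021/10000 ≈ 0.902100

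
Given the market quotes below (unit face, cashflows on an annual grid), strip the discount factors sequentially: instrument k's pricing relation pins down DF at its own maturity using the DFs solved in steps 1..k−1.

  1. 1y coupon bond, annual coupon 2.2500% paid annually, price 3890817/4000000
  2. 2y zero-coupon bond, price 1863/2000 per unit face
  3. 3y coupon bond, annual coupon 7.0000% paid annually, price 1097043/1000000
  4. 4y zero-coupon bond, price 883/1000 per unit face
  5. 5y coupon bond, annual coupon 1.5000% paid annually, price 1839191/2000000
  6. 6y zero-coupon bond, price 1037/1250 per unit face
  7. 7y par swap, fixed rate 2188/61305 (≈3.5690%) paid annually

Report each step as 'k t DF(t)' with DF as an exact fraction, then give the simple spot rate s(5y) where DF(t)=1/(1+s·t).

1 1 9513/10000
2 2 1863/2000
3 3 9021/10000
4 4 883/1000
5 5 4259/5000
6 6 1037/1250
7 7 1953/2500
s(5y) = (1/(4259/5000) − 1)/(5) = 741/21295 ≈ 3.4797%

step 1 [1y] bond c/1=9/400: DF=(3890817/4000000 − 9/400·(0))/(1+9/400) = 9513/10000 ≈ 0.951300
step 2 [2y] zero: DF = P = 1863/2000 ≈ 0.931500
step 3 [3y] bond c/1=7/100: DF=(1097043/1000000 − 7/100·(0.951300+0.931500))/(1+7/100) = 9021/10000 ≈ 0.902100
step 4 [4y] zero: DF = P = 883/1000 ≈ 0.883000
step 5 [5y] bond c/1=3/200: DF=(1839191/2000000 − 3/200·(0.951300+0.931500+0.902100+0.883000))/(1+3/200) = 4259/5000 ≈ 0.851800
step 6 [6y] zero: DF = P = 1037/1250 ≈ 0.829600
step 7 [7y] swap r/1=2188/61305: DF=(1 − 2188/61305·(0.951300+0.931500+0.902100+0.883000+0.851800+0.829600))/(1+2188/61305) = 1953/2500 ≈ 0.781200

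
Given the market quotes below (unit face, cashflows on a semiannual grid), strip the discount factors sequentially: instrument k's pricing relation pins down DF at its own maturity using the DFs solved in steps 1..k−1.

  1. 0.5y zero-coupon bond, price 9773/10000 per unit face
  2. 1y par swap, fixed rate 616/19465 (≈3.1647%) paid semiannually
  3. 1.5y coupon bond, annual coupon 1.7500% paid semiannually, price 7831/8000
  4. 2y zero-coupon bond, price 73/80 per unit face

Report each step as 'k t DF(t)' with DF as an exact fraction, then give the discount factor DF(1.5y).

1 1/2 9773/10000
2 1 2423/2500
3 3/2 1907/2000
4 2 73/80
DF(1.5y) = 1907/2000 ≈ 0.953500

step 1 [0.5y] zero: DF = P = 9773/10000 ≈ 0.977300
step 2 [1y] swap r/2=308/19465: DF=(1 − 308/19465·(0.977300))/(1+308/19465) = 2423/2500 ≈ 0.969200
step 3 [1.5y] bond c/2=7/800: DF=(7831/8000 − 7/800·(0.977300+0.969200))/(1+7/800) = 1907/2000 ≈ 0.953500
step 4 [2y] zero: DF = P = 73/80 ≈ 0.912500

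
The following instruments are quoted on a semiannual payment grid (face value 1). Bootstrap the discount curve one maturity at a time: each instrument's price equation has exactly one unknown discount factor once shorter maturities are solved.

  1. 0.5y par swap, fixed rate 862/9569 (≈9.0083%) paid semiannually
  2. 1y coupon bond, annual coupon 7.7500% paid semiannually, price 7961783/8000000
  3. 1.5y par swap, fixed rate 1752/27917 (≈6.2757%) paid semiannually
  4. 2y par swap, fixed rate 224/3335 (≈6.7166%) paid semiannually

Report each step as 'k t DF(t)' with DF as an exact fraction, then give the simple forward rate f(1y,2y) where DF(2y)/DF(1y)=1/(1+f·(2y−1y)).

1 1/2 9569/10000
2 1 1153/1250
3 3/2 2281/2500
4 2 548/625
f(1y,2y) = ((1153/1250)/(548/625) − 1)/(1) = 57/1096 ≈ 5.2007%

step 1 [0.5y] swap r/2=431/9569: DF=(1 − 431/9569·(0))/(1+431/9569) = 9569/10000 ≈ 0.956900
step 2 [1y] bond c/2=31/800: DF=(7961783/8000000 − 31/800·(0.956900))/(1+31/800) = 1153/1250 ≈ 0.922400
step 3 [1.5y] swap r/2=876/27917: DF=(1 − 876/27917·(0.956900+0.922400))/(1+876/27917) = 2281/2500 ≈ 0.912400
step 4 [2y] swap r/2=112/3335: DF=(1 − 112/3335·(0.956900+0.922400+0.912400))/(1+112/3335) = 548/625 ≈ 0.876800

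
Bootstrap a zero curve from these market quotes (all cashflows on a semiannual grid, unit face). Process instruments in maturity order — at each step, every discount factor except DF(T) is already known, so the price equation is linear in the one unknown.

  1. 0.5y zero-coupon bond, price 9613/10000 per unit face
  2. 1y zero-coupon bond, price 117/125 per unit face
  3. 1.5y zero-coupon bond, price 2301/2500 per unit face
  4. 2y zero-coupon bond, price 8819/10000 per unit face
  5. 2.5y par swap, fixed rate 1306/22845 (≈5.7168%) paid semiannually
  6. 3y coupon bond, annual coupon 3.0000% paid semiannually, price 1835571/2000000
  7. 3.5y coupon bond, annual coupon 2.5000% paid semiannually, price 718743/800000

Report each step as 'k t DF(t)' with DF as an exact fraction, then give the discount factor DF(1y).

step 1 [0.5y] zero: DF = P = 9613/10000 ≈ 0.961300
step 2 [1y] zero: DF = P = 117/125 ≈ 0.936000
step 3 [1.5y] zero: DF = P = 2301/2500 ≈ 0.920400
step 4 [2y] zero: DF = P = 8819/10000 ≈ 0.881900
step 5 [2.5y] swap r/2=653/22845: DF=(1 − 653/22845·(0.961300+0.936000+0.920400+0.881900))/(1+653/22845) = 4347/5000 ≈ 0.869400
step 6 [3y] bond c/2=3/200: DF=(1835571/2000000 − 3/200·(0.961300+0.936000+0.920400+0.881900+0.869400))/(1+3/200) = 8367/10000 ≈ 0.836700
step 7 [3.5y] bond c/2=1/80: DF=(718743/800000 − 1/80·(0.961300+0.936000+0.920400+0.881900+0.869400+0.836700))/(1+1/80) = 4103/5000 ≈ 0.820600

1 1/2 9613/10000
2 1 117/125
3 3/2 2301/2500
4 2 8819/10000
5 5/2 4347/5000
6 3 8367/10000
7 7/2 4103/5000
DF(1y) = 117/125 ≈ 0.936000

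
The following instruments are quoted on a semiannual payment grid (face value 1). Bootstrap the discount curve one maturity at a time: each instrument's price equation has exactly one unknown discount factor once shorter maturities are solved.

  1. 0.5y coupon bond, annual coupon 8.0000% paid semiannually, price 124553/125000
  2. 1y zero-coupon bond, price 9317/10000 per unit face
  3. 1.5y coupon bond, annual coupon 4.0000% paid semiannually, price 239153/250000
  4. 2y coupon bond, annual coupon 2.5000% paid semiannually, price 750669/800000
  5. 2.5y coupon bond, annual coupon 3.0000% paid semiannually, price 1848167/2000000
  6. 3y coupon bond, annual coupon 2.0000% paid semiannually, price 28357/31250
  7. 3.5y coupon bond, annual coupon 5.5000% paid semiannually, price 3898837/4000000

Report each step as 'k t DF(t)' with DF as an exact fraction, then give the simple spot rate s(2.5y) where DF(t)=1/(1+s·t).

1 1/2 9581/10000
2 1 9317/10000
3 3/2 563/625
4 2 8923/10000
5 5/2 107/125
6 3 1707/2000
7 7/2 8043/10000
s(2.5y) = (1/(107/125) − 1)/(5/2) = 36/535 ≈ 6.7290%

step 1 [0.5y] bond c/2=1/25: DF=(124553/125000 − 1/25·(0))/(1+1/25) = 9581/10000 ≈ 0.958100
step 2 [1y] zero: DF = P = 9317/10000 ≈ 0.931700
step 3 [1.5y] bond c/2=1/50: DF=(239153/250000 − 1/50·(0.958100+0.931700))/(1+1/50) = 563/625 ≈ 0.900800
step 4 [2y] bond c/2=1/80: DF=(750669/800000 − 1/80·(0.958100+0.931700+0.900800))/(1+1/80) = 8923/10000 ≈ 0.892300
step 5 [2.5y] bond c/2=3/200: DF=(1848167/2000000 − 3/200·(0.958100+0.931700+0.900800+0.892300))/(1+3/200) = 107/125 ≈ 0.856000
step 6 [3y] bond c/2=1/100: DF=(28357/31250 − 1/100·(0.958100+0.931700+0.900800+0.892300+0.856000))/(1+1/100) = 1707/2000 ≈ 0.853500
step 7 [3.5y] bond c/2=11/400: DF=(3898837/4000000 − 11/400·(0.958100+0.931700+0.900800+0.892300+0.856000+0.853500))/(1+11/400) = 8043/10000 ≈ 0.804300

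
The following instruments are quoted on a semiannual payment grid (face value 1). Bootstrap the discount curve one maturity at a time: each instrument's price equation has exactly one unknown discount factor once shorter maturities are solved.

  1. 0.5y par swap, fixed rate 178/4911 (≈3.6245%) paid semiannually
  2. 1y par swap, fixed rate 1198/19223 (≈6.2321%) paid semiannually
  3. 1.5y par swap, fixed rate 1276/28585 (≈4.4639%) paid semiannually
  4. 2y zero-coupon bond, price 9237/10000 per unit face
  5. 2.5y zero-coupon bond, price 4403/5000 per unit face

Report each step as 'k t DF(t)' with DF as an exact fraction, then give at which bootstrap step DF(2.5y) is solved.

step 1 [0.5y] swap r/2=89/4911: DF=(1 − 89/4911·(0))/(1+89/4911) = 4911/5000 ≈ 0.982200
step 2 [1y] swap r/2=599/19223: DF=(1 − 599/19223·(0.982200))/(1+599/19223) = 9401/10000 ≈ 0.940100
step 3 [1.5y] swap r/2=638/28585: DF=(1 − 638/28585·(0.982200+0.940100))/(1+638/28585) = 4681/5000 ≈ 0.936200
step 4 [2y] zero: DF = P = 9237/10000 ≈ 0.923700
step 5 [2.5y] zero: DF = P = 4403/5000 ≈ 0.880600

1 1/2 4911/5000
2 1 9401/10000
3 3/2 4681/5000
4 2 9237/10000
5 5/2 4403/5000
DF(2.5y) is solved at step 5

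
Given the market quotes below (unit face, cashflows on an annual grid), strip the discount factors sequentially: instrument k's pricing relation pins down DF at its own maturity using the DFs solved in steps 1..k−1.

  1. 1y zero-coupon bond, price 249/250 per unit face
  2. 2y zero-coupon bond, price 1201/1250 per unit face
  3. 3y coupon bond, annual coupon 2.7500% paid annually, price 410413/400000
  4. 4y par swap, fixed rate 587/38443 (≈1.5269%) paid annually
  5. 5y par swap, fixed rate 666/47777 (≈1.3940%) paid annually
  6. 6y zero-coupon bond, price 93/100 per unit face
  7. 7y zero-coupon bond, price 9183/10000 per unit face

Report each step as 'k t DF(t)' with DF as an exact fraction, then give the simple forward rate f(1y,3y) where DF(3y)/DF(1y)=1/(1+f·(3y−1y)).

step 1 [1y] zero: DF = P = 249/250 ≈ 0.996000
step 2 [2y] zero: DF = P = 1201/1250 ≈ 0.960800
step 3 [3y] bond c/1=11/400: DF=(410413/400000 − 11/400·(0.996000+0.960800))/(1+11/400) = 4731/5000 ≈ 0.946200
step 4 [4y] swap r/1=587/38443: DF=(1 − 587/38443·(0.996000+0.960800+0.946200))/(1+587/38443) = 9413/10000 ≈ 0.941300
step 5 [5y] swap r/1=666/47777: DF=(1 − 666/47777·(0.996000+0.960800+0.946200+0.941300))/(1+666/47777) = 4667/5000 ≈ 0.933400
step 6 [6y] zero: DF = P = 93/100 ≈ 0.930000
step 7 [7y] zero: DF = P = 9183/10000 ≈ 0.918300

1 1 249/250
2 2 1201/1250
3 3 4731/5000
4 4 9413/10000
5 5 4667/5000
6 6 93/100
7 7 9183/10000
f(1y,3y) = ((249/250)/(4731/5000) − 1)/(2) = 1/38 ≈ 2.6316%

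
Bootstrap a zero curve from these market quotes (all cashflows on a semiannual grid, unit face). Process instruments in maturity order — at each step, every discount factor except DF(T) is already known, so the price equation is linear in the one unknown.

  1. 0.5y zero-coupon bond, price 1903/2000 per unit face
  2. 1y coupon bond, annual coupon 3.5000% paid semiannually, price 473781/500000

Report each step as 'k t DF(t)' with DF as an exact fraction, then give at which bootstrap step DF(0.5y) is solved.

step 1 [0.5y] zero: DF = P = 1903/2000 ≈ 0.951500
step 2 [1y] bond c/2=7/400: DF=(473781/500000 − 7/400·(0.951500))/(1+7/400) = 9149/10000 ≈ 0.914900

1 1/2 1903/2000
2 1 9149/10000
DF(0.5y) is solved at step 1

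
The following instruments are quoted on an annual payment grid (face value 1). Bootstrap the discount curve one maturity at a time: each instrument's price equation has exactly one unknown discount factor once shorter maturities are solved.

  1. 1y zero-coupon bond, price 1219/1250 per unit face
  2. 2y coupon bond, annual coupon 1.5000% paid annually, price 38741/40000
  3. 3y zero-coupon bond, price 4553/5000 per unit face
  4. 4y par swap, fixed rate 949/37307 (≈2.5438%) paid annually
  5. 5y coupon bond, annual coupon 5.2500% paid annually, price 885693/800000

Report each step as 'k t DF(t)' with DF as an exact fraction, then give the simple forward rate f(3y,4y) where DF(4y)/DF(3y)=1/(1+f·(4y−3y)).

step 1 [1y] zero: DF = P = 1219/1250 ≈ 0.975200
step 2 [2y] bond c/1=3/200: DF=(38741/40000 − 3/200·(0.975200))/(1+3/200) = 4699/5000 ≈ 0.939800
step 3 [3y] zero: DF = P = 4553/5000 ≈ 0.910600
step 4 [4y] swap r/1=949/37307: DF=(1 − 949/37307·(0.975200+0.939800+0.910600))/(1+949/37307) = 9051/10000 ≈ 0.905100
step 5 [5y] bond c/1=21/400: DF=(885693/800000 − 21/400·(0.975200+0.939800+0.910600+0.905100))/(1+21/400) = 4329/5000 ≈ 0.865800

1 1 1219/1250
2 2 4699/5000
3 3 4553/5000
4 4 9051/10000
5 5 4329/5000
f(3y,4y) = ((4553/5000)/(9051/10000) − 1)/(1) = 55/9051 ≈ 0.6077%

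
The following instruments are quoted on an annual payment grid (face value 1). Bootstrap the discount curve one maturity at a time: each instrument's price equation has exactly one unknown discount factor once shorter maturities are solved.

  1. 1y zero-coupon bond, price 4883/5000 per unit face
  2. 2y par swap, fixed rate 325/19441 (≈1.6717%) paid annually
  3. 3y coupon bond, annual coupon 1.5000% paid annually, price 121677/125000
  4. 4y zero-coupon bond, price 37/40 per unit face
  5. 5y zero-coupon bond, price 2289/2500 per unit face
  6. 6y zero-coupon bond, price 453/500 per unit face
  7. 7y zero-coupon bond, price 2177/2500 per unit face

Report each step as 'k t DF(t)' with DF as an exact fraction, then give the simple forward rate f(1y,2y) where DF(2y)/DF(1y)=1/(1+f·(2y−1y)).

step 1 [1y] zero: DF = P = 4883/5000 ≈ 0.976600
step 2 [2y] swap r/1=325/19441: DF=(1 − 325/19441·(0.976600))/(1+325/19441) = 387/400 ≈ 0.967500
step 3 [3y] bond c/1=3/200: DF=(121677/125000 − 3/200·(0.976600+0.967500))/(1+3/200) = 9303/10000 ≈ 0.930300
step 4 [4y] zero: DF = P = 37/40 ≈ 0.925000
step 5 [5y] zero: DF = P = 2289/2500 ≈ 0.915600
step 6 [6y] zero: DF = P = 453/500 ≈ 0.906000
step 7 [7y] zero: DF = P = 2177/2500 ≈ 0.870800

1 1 4883/5000
2 2 387/400
3 3 9303/10000
4 4 37/40
5 5 2289/2500
6 6 453/500
7 7 2177/2500
f(1y,2y) = ((4883/5000)/(387/400) − 1)/(1) = 91/9675 ≈ 0.9406%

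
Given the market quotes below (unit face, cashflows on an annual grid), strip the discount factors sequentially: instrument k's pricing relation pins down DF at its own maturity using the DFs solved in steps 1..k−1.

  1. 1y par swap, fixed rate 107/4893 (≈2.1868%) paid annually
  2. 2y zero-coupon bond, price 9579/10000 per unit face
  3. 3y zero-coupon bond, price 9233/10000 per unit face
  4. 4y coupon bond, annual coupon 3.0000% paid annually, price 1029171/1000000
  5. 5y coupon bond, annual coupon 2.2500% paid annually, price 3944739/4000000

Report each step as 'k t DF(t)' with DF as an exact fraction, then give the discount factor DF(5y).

1 1 4893/5000
2 2 9579/10000
3 3 9233/10000
4 4 9159/10000
5 5 4407/5000
DF(5y) = 4407/5000 ≈ 0.881400

step 1 [1y] swap r/1=107/4893: DF=(1 − 107/4893·(0))/(1+107/4893) = 4893/5000 ≈ 0.978600
step 2 [2y] zero: DF = P = 9579/10000 ≈ 0.957900
step 3 [3y] zero: DF = P = 9233/10000 ≈ 0.923300
step 4 [4y] bond c/1=3/100: DF=(1029171/1000000 − 3/100·(0.978600+0.957900+0.923300))/(1+3/100) = 9159/10000 ≈ 0.915900
step 5 [5y] bond c/1=9/400: DF=(3944739/4000000 − 9/400·(0.978600+0.957900+0.923300+0.915900))/(1+9/400) = 4407/5000 ≈ 0.881400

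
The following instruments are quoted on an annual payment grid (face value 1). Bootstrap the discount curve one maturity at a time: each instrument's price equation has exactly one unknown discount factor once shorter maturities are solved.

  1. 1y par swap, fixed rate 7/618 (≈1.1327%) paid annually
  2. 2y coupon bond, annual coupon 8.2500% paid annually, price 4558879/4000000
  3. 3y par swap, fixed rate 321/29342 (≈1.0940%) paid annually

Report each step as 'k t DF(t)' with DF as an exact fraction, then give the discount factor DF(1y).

step 1 [1y] swap r/1=7/618: DF=(1 − 7/618·(0))/(1+7/618) = 618/625 ≈ 0.988800
step 2 [2y] bond c/1=33/400: DF=(4558879/4000000 − 33/400·(0.988800))/(1+33/400) = 391/400 ≈ 0.977500
step 3 [3y] swap r/1=321/29342: DF=(1 − 321/29342·(0.988800+0.977500))/(1+321/29342) = 9679/10000 ≈ 0.967900

1 1 618/625
2 2 391/400
3 3 9679/10000
DF(1y) = 618/625 ≈ 0.988800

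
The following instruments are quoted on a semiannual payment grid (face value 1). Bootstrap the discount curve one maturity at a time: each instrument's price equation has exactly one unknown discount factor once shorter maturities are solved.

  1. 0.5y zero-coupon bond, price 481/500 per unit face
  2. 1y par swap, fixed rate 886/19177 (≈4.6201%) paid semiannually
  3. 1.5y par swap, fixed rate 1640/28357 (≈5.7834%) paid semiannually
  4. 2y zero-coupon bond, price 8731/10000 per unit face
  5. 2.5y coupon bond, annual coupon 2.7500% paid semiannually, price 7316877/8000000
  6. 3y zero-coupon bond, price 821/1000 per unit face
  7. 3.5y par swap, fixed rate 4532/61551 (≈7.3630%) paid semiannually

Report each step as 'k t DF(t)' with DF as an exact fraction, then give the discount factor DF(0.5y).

1 1/2 481/500
2 1 9557/10000
3 3/2 459/500
4 2 8731/10000
5 5/2 8519/10000
6 3 821/1000
7 7/2 3867/5000
DF(0.5y) = 481/500 ≈ 0.962000

step 1 [0.5y] zero: DF = P = 481/500 ≈ 0.962000
step 2 [1y] swap r/2=443/19177: DF=(1 − 443/19177·(0.962000))/(1+443/19177) = 9557/10000 ≈ 0.955700
step 3 [1.5y] swap r/2=820/28357: DF=(1 − 820/28357·(0.962000+0.955700))/(1+820/28357) = 459/500 ≈ 0.918000
step 4 [2y] zero: DF = P = 8731/10000 ≈ 0.873100
step 5 [2.5y] bond c/2=11/800: DF=(7316877/8000000 − 11/800·(0.962000+0.955700+0.918000+0.873100))/(1+11/800) = 8519/10000 ≈ 0.851900
step 6 [3y] zero: DF = P = 821/1000 ≈ 0.821000
step 7 [3.5y] swap r/2=2266/61551: DF=(1 − 2266/61551·(0.962000+0.955700+0.918000+0.873100+0.851900+0.821000))/(1+2266/61551) = 3867/5000 ≈ 0.773400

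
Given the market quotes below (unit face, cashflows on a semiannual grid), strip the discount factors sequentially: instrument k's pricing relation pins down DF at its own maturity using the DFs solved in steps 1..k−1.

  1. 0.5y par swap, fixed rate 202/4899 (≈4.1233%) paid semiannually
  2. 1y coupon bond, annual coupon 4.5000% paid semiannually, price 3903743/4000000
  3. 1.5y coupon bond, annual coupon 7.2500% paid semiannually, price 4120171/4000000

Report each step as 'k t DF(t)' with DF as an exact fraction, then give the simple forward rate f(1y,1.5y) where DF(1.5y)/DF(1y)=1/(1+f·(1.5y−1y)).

1 1/2 4899/5000
2 1 9329/10000
3 3/2 9271/10000
f(1y,1.5y) = ((9329/10000)/(9271/10000) − 1)/(1/2) = 116/9271 ≈ 1.2512%

step 1 [0.5y] swap r/2=101/4899: DF=(1 − 101/4899·(0))/(1+101/4899) = 4899/5000 ≈ 0.979800
step 2 [1y] bond c/2=9/400: DF=(3903743/4000000 − 9/400·(0.979800))/(1+9/400) = 9329/10000 ≈ 0.932900
step 3 [1.5y] bond c/2=29/800: DF=(4120171/4000000 − 29/800·(0.979800+0.932900))/(1+29/800) = 9271/10000 ≈ 0.927100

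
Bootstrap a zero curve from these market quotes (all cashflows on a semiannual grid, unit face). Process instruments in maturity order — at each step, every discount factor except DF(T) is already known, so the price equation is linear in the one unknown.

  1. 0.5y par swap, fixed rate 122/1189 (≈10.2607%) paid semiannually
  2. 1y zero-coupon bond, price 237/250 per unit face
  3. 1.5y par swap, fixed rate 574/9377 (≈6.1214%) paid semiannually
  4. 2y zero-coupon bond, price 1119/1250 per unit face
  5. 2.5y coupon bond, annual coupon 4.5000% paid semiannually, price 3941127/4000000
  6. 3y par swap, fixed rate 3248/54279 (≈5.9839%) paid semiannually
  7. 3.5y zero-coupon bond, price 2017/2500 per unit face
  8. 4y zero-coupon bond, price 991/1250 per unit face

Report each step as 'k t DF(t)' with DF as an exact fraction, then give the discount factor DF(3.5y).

step 1 [0.5y] swap r/2=61/1189: DF=(1 − 61/1189·(0))/(1+61/1189) = 1189/1250 ≈ 0.951200
step 2 [1y] zero: DF = P = 237/250 ≈ 0.948000
step 3 [1.5y] swap r/2=287/9377: DF=(1 − 287/9377·(0.951200+0.948000))/(1+287/9377) = 9139/10000 ≈ 0.913900
step 4 [2y] zero: DF = P = 1119/1250 ≈ 0.895200
step 5 [2.5y] bond c/2=9/400: DF=(3941127/4000000 − 9/400·(0.951200+0.948000+0.913900+0.895200))/(1+9/400) = 441/500 ≈ 0.882000
step 6 [3y] swap r/2=1624/54279: DF=(1 − 1624/54279·(0.951200+0.948000+0.913900+0.895200+0.882000))/(1+1624/54279) = 1047/1250 ≈ 0.837600
step 7 [3.5y] zero: DF = P = 2017/2500 ≈ 0.806800
step 8 [4y] zero: DF = P = 991/1250 ≈ 0.792800

1 1/2 1189/1250
2 1 237/250
3 3/2 9139/10000
4 2 1119/1250
5 5/2 441/500
6 3 1047/1250
7 7/2 2017/2500
8 4 991/1250
DF(3.5y) = 2017/2500 ≈ 0.806800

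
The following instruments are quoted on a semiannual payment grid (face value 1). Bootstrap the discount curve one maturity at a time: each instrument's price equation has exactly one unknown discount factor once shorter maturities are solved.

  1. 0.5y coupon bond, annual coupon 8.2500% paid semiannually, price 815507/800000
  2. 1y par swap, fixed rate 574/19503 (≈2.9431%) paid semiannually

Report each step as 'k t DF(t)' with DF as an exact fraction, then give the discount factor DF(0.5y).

step 1 [0.5y] bond c/2=33/800: DF=(815507/800000 − 33/800·(0))/(1+33/800) = 979/1000 ≈ 0.979000
step 2 [1y] swap r/2=287/19503: DF=(1 − 287/19503·(0.979000))/(1+287/19503) = 9713/10000 ≈ 0.971300

1 1/2 979/1000
2 1 9713/10000
DF(0.5y) = 979/1000 ≈ 0.979000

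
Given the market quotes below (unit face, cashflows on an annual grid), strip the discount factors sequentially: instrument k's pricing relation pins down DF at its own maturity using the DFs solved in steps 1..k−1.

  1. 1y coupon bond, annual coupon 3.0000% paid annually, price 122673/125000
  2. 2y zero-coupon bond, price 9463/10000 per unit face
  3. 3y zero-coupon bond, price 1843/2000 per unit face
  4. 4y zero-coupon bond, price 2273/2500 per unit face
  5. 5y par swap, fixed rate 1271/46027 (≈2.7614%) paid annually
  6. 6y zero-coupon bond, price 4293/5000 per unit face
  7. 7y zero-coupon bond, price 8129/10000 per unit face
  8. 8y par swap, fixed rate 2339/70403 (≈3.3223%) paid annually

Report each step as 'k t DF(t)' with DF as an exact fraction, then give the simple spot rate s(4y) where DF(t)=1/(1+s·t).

1 1 1191/1250
2 2 9463/10000
3 3 1843/2000
4 4 2273/2500
5 5 8729/10000
6 6 4293/5000
7 7 8129/10000
8 8 7661/10000
s(4y) = (1/(2273/2500) − 1)/(4) = 227/9092 ≈ 2.4967%

step 1 [1y] bond c/1=3/100: DF=(122673/125000 − 3/100·(0))/(1+3/100) = 1191/1250 ≈ 0.952800
step 2 [2y] zero: DF = P = 9463/10000 ≈ 0.946300
step 3 [3y] zero: DF = P = 1843/2000 ≈ 0.921500
step 4 [4y] zero: DF = P = 2273/2500 ≈ 0.909200
step 5 [5y] swap r/1=1271/46027: DF=(1 − 1271/46027·(0.952800+0.946300+0.921500+0.909200))/(1+1271/46027) = 8729/10000 ≈ 0.872900
step 6 [6y] zero: DF = P = 4293/5000 ≈ 0.858600
step 7 [7y] zero: DF = P = 8129/10000 ≈ 0.812900
step 8 [8y] swap r/1=2339/70403: DF=(1 − 2339/70403·(0.952800+0.946300+0.921500+0.909200+0.872900+0.858600+0.812900))/(1+2339/70403) = 7661/10000 ≈ 0.766100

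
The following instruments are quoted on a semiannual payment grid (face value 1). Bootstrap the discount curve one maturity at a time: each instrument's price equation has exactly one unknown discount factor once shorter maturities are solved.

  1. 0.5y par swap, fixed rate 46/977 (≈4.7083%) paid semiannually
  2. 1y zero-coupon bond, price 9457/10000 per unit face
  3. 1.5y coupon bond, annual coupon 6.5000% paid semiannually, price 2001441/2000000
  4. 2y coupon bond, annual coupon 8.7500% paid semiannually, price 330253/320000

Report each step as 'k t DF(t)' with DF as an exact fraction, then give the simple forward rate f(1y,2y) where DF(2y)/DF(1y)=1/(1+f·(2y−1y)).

step 1 [0.5y] swap r/2=23/977: DF=(1 − 23/977·(0))/(1+23/977) = 977/1000 ≈ 0.977000
step 2 [1y] zero: DF = P = 9457/10000 ≈ 0.945700
step 3 [1.5y] bond c/2=13/400: DF=(2001441/2000000 − 13/400·(0.977000+0.945700))/(1+13/400) = 9087/10000 ≈ 0.908700
step 4 [2y] bond c/2=7/160: DF=(330253/320000 − 7/160·(0.977000+0.945700+0.908700))/(1+7/160) = 8701/10000 ≈ 0.870100

1 1/2 977/1000
2 1 9457/10000
3 3/2 9087/10000
4 2 8701/10000
f(1y,2y) = ((9457/10000)/(8701/10000) − 1)/(1) = 108/1243 ≈ 8.6887%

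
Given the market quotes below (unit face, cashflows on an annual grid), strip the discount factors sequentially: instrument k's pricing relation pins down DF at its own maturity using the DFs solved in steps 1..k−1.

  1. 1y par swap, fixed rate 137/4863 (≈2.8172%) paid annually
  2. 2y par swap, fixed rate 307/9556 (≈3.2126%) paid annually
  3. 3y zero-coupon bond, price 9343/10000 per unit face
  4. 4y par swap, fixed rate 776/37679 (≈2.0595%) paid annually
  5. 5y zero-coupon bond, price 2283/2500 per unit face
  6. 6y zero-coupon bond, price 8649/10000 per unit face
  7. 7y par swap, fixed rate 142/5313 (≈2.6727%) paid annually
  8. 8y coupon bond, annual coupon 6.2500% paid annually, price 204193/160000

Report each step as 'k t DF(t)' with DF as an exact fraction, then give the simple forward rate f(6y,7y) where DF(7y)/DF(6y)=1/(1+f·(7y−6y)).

step 1 [1y] swap r/1=137/4863: DF=(1 − 137/4863·(0))/(1+137/4863) = 4863/5000 ≈ 0.972600
step 2 [2y] swap r/1=307/9556: DF=(1 − 307/9556·(0.972600))/(1+307/9556) = 4693/5000 ≈ 0.938600
step 3 [3y] zero: DF = P = 9343/10000 ≈ 0.934300
step 4 [4y] swap r/1=776/37679: DF=(1 − 776/37679·(0.972600+0.938600+0.934300))/(1+776/37679) = 1153/1250 ≈ 0.922400
step 5 [5y] zero: DF = P = 2283/2500 ≈ 0.913200
step 6 [6y] zero: DF = P = 8649/10000 ≈ 0.864900
step 7 [7y] swap r/1=142/5313: DF=(1 − 142/5313·(0.972600+0.938600+0.934300+0.922400+0.913200+0.864900))/(1+142/5313) = 1037/1250 ≈ 0.829600
step 8 [8y] bond c/1=1/16: DF=(204193/160000 − 1/16·(0.972600+0.938600+0.934300+0.922400+0.913200+0.864900+0.829600))/(1+1/16) = 8261/10000 ≈ 0.826100

1 1 4863/5000
2 2 4693/5000
3 3 9343/10000
4 4 1153/1250
5 5 2283/2500
6 6 8649/10000
7 7 1037/1250
8 8 8261/10000
f(6y,7y) = ((8649/10000)/(1037/1250) − 1)/(1) = 353/8296 ≈ 4.2551%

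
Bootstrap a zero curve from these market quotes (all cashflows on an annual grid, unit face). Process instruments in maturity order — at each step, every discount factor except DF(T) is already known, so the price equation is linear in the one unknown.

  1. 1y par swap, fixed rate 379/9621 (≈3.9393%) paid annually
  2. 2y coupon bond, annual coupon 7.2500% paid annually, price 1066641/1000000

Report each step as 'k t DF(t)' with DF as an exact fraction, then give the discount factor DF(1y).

step 1 [1y] swap r/1=379/9621: DF=(1 − 379/9621·(0))/(1+379/9621) = 9621/10000 ≈ 0.962100
step 2 [2y] bond c/1=29/400: DF=(1066641/1000000 − 29/400·(0.962100))/(1+29/400) = 1859/2000 ≈ 0.929500

1 1 9621/10000
2 2 1859/2000
DF(1y) = 9621/10000 ≈ 0.962100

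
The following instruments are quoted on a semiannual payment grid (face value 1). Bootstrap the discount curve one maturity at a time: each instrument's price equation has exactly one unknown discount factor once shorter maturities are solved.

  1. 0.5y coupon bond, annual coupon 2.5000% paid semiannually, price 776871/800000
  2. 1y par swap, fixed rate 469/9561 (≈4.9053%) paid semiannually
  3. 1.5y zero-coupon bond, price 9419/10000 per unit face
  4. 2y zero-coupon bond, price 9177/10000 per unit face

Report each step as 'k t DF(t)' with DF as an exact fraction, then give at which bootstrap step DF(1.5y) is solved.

step 1 [0.5y] bond c/2=1/80: DF=(776871/800000 − 1/80·(0))/(1+1/80) = 9591/10000 ≈ 0.959100
step 2 [1y] swap r/2=469/19122: DF=(1 − 469/19122·(0.959100))/(1+469/19122) = 9531/10000 ≈ 0.953100
step 3 [1.5y] zero: DF = P = 9419/10000 ≈ 0.941900
step 4 [2y] zero: DF = P = 9177/10000 ≈ 0.917700

1 1/2 9591/10000
2 1 9531/10000
3 3/2 9419/10000
4 2 9177/10000
DF(1.5y) is solved at step 3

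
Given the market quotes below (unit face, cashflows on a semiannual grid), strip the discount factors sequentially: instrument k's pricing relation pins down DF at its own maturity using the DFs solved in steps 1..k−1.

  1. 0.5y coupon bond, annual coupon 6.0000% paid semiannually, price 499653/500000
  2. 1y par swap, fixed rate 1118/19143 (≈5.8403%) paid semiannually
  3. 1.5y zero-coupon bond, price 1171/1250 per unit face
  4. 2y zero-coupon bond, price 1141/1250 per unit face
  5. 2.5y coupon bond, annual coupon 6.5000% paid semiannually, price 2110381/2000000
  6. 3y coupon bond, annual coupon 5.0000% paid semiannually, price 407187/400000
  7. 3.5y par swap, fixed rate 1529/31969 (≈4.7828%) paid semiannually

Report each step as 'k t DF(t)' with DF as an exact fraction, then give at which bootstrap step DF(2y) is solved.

1 1/2 4851/5000
2 1 9441/10000
3 3/2 1171/1250
4 2 1141/1250
5 5/2 1807/2000
6 3 8793/10000
7 7/2 8471/10000
DF(2y) is solved at step 4

step 1 [0.5y] bond c/2=3/100: DF=(499653/500000 − 3/100·(0))/(1+3/100) = 4851/5000 ≈ 0.970200
step 2 [1y] swap r/2=559/19143: DF=(1 − 559/19143·(0.970200))/(1+559/19143) = 9441/10000 ≈ 0.944100
step 3 [1.5y] zero: DF = P = 1171/1250 ≈ 0.936800
step 4 [2y] zero: DF = P = 1141/1250 ≈ 0.912800
step 5 [2.5y] bond c/2=13/400: DF=(2110381/2000000 − 13/400·(0.970200+0.944100+0.936800+0.912800))/(1+13/400) = 1807/2000 ≈ 0.903500
step 6 [3y] bond c/2=1/40: DF=(407187/400000 − 1/40·(0.970200+0.944100+0.936800+0.912800+0.903500))/(1+1/40) = 8793/10000 ≈ 0.879300
step 7 [3.5y] swap r/2=1529/63938: DF=(1 − 1529/63938·(0.970200+0.944100+0.936800+0.912800+0.903500+0.879300))/(1+1529/63938) = 8471/10000 ≈ 0.847100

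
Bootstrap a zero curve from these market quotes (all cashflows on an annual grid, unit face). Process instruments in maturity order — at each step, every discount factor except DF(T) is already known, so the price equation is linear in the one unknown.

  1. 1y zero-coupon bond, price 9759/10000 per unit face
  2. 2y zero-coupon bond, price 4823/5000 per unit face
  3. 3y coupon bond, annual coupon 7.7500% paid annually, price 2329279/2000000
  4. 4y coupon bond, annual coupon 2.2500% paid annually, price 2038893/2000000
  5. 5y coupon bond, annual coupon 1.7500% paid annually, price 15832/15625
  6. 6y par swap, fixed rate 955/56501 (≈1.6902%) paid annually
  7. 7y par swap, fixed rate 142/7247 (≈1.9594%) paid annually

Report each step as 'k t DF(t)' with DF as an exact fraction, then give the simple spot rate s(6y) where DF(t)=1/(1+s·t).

1 1 9759/10000
2 2 4823/5000
3 3 9413/10000
4 4 1167/1250
5 5 4651/5000
6 6 1809/2000
7 7 4361/5000
s(6y) = (1/(1809/2000) − 1)/(6) = 191/10854 ≈ 1.7597%

step 1 [1y] zero: DF = P = 9759/10000 ≈ 0.975900
step 2 [2y] zero: DF = P = 4823/5000 ≈ 0.964600
step 3 [3y] bond c/1=31/400: DF=(2329279/2000000 − 31/400·(0.975900+0.964600))/(1+31/400) = 9413/10000 ≈ 0.941300
step 4 [4y] bond c/1=9/400: DF=(2038893/2000000 − 9/400·(0.975900+0.964600+0.941300))/(1+9/400) = 1167/1250 ≈ 0.933600
step 5 [5y] bond c/1=7/400: DF=(15832/15625 − 7/400·(0.975900+0.964600+0.941300+0.933600))/(1+7/400) = 4651/5000 ≈ 0.930200
step 6 [6y] swap r/1=955/56501: DF=(1 − 955/56501·(0.975900+0.964600+0.941300+0.933600+0.930200))/(1+955/56501) = 1809/2000 ≈ 0.904500
step 7 [7y] swap r/1=142/7247: DF=(1 − 142/7247·(0.975900+0.964600+0.941300+0.933600+0.930200+0.904500))/(1+142/7247) = 4361/5000 ≈ 0.872200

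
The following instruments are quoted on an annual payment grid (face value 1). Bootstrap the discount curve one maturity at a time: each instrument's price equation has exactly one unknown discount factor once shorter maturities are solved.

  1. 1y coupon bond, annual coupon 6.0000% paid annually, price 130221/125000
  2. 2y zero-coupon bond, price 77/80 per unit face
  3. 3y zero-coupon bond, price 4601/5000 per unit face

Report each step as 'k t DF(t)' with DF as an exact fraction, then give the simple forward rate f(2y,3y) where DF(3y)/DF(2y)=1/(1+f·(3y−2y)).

step 1 [1y] bond c/1=3/50: DF=(130221/125000 − 3/50·(0))/(1+3/50) = 2457/2500 ≈ 0.982800
step 2 [2y] zero: DF = P = 77/80 ≈ 0.962500
step 3 [3y] zero: DF = P = 4601/5000 ≈ 0.920200

1 1 2457/2500
2 2 77/80
3 3 4601/5000
f(2y,3y) = ((77/80)/(4601/5000) − 1)/(1) = 423/9202 ≈ 4.5968%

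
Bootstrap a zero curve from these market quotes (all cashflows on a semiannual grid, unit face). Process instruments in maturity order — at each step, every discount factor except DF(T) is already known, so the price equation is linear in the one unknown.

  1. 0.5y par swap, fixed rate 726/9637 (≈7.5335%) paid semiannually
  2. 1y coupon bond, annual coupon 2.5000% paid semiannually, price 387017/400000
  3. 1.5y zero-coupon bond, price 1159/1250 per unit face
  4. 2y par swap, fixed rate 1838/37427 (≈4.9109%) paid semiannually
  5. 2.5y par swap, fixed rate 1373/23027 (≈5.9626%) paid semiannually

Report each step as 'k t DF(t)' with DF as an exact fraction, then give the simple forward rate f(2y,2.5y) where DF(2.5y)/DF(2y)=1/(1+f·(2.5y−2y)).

1 1/2 9637/10000
2 1 9437/10000
3 3/2 1159/1250
4 2 9081/10000
5 5/2 8627/10000
f(2y,2.5y) = ((9081/10000)/(8627/10000) − 1)/(1/2) = 908/8627 ≈ 10.5251%

step 1 [0.5y] swap r/2=363/9637: DF=(1 − 363/9637·(0))/(1+363/9637) = 9637/10000 ≈ 0.963700
step 2 [1y] bond c/2=1/80: DF=(387017/400000 − 1/80·(0.963700))/(1+1/80) = 9437/10000 ≈ 0.943700
step 3 [1.5y] zero: DF = P = 1159/1250 ≈ 0.927200
step 4 [2y] swap r/2=919/37427: DF=(1 − 919/37427·(0.963700+0.943700+0.927200))/(1+919/37427) = 9081/10000 ≈ 0.908100
step 5 [2.5y] swap r/2=1373/46054: DF=(1 − 1373/46054·(0.963700+0.943700+0.927200+0.908100))/(1+1373/46054) = 8627/10000 ≈ 0.862700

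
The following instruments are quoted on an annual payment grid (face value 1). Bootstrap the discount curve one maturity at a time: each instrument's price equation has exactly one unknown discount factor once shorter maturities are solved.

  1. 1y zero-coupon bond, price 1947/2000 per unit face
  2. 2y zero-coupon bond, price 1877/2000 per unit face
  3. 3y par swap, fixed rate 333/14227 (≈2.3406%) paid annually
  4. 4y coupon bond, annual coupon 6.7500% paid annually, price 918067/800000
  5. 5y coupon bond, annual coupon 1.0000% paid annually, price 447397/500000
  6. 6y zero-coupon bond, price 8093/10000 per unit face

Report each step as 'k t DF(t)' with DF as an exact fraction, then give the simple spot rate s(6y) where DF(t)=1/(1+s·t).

1 1 1947/2000
2 2 1877/2000
3 3 4667/5000
4 4 8951/10000
5 5 8489/10000
6 6 8093/10000
s(6y) = (1/(8093/10000) − 1)/(6) = 1907/48558 ≈ 3.9273%

step 1 [1y] zero: DF = P = 1947/2000 ≈ 0.973500
step 2 [2y] zero: DF = P = 1877/2000 ≈ 0.938500
step 3 [3y] swap r/1=333/14227: DF=(1 − 333/14227·(0.973500+0.938500))/(1+333/14227) = 4667/5000 ≈ 0.933400
step 4 [4y] bond c/1=27/400: DF=(918067/800000 − 27/400·(0.973500+0.938500+0.933400))/(1+27/400) = 8951/10000 ≈ 0.895100
step 5 [5y] bond c/1=1/100: DF=(447397/500000 − 1/100·(0.973500+0.938500+0.933400+0.895100))/(1+1/100) = 8489/10000 ≈ 0.848900
step 6 [6y] zero: DF = P = 8093/10000 ≈ 0.809300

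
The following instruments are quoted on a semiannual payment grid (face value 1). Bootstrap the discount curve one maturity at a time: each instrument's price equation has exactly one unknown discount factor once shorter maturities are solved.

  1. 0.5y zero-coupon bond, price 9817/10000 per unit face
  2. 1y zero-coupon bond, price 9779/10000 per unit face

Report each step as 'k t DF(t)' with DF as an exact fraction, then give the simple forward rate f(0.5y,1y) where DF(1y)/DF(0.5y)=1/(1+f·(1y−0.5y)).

step 1 [0.5y] zero: DF = P = 9817/10000 ≈ 0.981700
step 2 [1y] zero: DF = P = 9779/10000 ≈ 0.977900

1 1/2 9817/10000
2 1 9779/10000
f(0.5y,1y) = ((9817/10000)/(9779/10000) − 1)/(1/2) = 76/9779 ≈ 0.7772%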